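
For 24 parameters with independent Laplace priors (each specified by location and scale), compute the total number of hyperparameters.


A Laplace prior has 2 hyperparameters per parameter.
Total = 24 * 2 = 48

48


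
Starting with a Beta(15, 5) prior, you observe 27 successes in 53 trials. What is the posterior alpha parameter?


For a Beta-Binomial conjugate model:
Posterior alpha = prior alpha + number of successes
= 15 + 27 = 42

42


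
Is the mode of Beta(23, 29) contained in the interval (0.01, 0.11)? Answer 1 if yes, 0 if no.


Mode = (a-1)/(a+b-2) = 22/50 = 0.44
Interval: (0.01, 0.11)
Contains mode? 0

0


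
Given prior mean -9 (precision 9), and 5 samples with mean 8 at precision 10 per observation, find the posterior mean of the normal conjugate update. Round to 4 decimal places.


The posterior mean is a precision-weighted average of prior and data.
Post. prec. = 9 + 50 = 59
Post. mean = (-81 + 400)/59 = 319/59 = 5.4068

5.4068


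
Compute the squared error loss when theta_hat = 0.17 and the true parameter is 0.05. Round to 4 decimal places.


L = (theta_hat - theta_true)^2
= (0.17 - 0.05)^2
= 0.12^2 = 0.0144

0.0144


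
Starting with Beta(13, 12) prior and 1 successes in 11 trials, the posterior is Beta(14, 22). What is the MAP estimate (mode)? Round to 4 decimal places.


The mode of Beta(a, b) when a > 1 and b > 1 is (a-1)/(a+b-2)
= (14 - 1) / (14 + 22 - 2)
= 13 / 34
= 0.3824

0.3824


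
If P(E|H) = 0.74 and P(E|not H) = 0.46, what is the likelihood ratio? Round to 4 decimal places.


Likelihood ratio = P(E|H) / P(E|not H)
= 0.74 / 0.46
= 1.6087

1.6087


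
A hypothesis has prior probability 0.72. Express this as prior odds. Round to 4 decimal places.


Odds = P(H) / P(not H) = 0.72 / 0.28
= 2.5714

2.5714


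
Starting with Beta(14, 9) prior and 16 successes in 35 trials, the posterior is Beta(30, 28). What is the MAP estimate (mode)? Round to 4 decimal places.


The mode of Beta(a, b) when a > 1 and b > 1 is (a-1)/(a+b-2)
= (30 - 1) / (30 + 28 - 2)
= 29 / 56
= 0.5179

0.5179


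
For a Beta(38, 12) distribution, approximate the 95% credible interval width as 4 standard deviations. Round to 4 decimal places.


Variance of Beta(a,b) = ab / ((a+b)^2 * (a+b+1))
= 38*12 / ((50)^2 * 51)
= 0.0036
SD = sqrt(0.0036) = 0.0598
Width = 4 * SD = 0.2392

0.2392


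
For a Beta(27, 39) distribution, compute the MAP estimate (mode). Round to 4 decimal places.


MAP = mode = (a-1)/(a+b-2)
= (27-1)/(27+39-2)
= 26/64 = 0.4062

0.4062


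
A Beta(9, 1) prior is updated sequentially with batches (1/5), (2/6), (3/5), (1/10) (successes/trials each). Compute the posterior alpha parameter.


Sequential conjugate updating is equivalent to a single batch update.
Total successes across all batches = 7
alpha_posterior = alpha_prior + total_successes = 9 + 7
= 16

16


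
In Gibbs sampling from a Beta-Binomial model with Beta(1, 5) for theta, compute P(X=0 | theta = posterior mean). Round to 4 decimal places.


Posterior mean = alpha/(alpha+beta) = 1/6 = 0.1667
P(X=0|theta=mean) = 1 - theta = 0.8333

0.8333


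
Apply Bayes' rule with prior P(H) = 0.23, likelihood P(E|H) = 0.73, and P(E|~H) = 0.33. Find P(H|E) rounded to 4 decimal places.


Step 1: Compute marginal P(E) = P(E|H)P(H) + P(E|~H)P(~H)
= 0.73*0.23 + 0.33*0.77 = 0.422
Step 2: P(H|E) = P(E|H)P(H)/P(E) = 0.1679/0.422
= 0.3979

0.3979


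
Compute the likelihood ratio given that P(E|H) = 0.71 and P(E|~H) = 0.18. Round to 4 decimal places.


LR = P(E|H) / P(E|~H)
= 0.71 / 0.18 = 3.9444

3.9444


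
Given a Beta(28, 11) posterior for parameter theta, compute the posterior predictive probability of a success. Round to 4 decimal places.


For a Beta-Bernoulli model, the predictive probability is the mean:
P(success) = 28/(28+11) = 28/39 = 0.7179

0.7179


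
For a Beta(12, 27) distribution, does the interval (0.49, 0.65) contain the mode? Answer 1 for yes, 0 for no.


Mode of Beta(a,b) = (a-1)/(a+b-2)
= (12-1)/(12+27-2) = 0.2973
Check: 0.49 <= 0.2973 <= 0.65?
Result: 0

0


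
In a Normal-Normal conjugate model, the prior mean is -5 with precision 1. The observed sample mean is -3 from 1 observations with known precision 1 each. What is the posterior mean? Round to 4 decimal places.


Posterior precision = tau0 + n*tau = 1 + 1*1 = 2
Posterior mean = (tau0*mu0 + n*tau*xbar) / posterior_precision
= (1*-5 + 1*1*-3) / 2
= -8 / 2 = -4.0

-4.0


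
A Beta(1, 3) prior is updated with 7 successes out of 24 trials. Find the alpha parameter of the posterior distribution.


In the Beta-Binomial conjugate update:
alpha_post = alpha_prior + successes
= 1 + 7
= 8

8


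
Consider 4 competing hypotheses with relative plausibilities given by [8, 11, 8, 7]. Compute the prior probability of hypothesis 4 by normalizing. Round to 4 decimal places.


Sum of weights = 8 + 11 + 8 + 7 = 34
Normalized prior for H4 = 7 / 34
= 0.2059

0.2059


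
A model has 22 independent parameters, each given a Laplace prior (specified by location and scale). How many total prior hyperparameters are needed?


Each Laplace prior needs 2 hyperparameters (location and scale).
Total = 2 * 22 = 44

44


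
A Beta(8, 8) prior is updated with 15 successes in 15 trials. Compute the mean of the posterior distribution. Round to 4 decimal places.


After update: Beta(23, 8)
Mean = 23 / (23 + 8) = 23 / 31
= 0.7419

0.7419


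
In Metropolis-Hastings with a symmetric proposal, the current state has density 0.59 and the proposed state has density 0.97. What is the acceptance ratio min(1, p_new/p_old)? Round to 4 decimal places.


Ratio = p_new / p_old = 0.97 / 0.59 = 1.6441
Acceptance = min(1, 1.6441) = 1.0

1.0


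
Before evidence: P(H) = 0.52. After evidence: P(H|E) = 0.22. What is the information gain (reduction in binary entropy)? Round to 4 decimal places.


Prior entropy = 0.9988
Posterior entropy = 0.7602
Information gain = 0.9988 - 0.7602 = 0.2387

0.2387


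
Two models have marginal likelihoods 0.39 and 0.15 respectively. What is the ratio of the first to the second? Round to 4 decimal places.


Evidence ratio = 0.39 / 0.15
= 2.6

2.6


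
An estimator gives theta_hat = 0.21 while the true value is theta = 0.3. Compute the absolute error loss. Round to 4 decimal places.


The absolute error loss is |theta_hat - theta|
= |0.21 - 0.3|
= 0.09

0.09


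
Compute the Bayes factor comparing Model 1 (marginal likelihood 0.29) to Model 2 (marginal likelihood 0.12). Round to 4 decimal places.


BF12 = marginal likelihood of M1 / marginal likelihood of M2
= 0.29/0.12
= 2.4167

2.4167


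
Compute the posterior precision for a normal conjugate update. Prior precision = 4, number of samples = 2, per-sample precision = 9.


tau_post = tau_0 + n * tau
= 4 + 2 * 9 = 22

22


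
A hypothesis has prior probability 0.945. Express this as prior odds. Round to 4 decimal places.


Odds = P(H) / P(not H) = 0.945 / 0.055
= 17.1818

17.1818


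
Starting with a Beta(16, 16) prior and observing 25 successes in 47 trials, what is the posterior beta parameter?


Posterior beta = prior beta + failures
Failures = 47 - 25 = 22
beta_post = 16 + 22 = 38

38


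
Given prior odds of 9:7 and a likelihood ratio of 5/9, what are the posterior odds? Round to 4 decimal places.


Posterior odds = prior odds * LR
Prior odds = 9/7 = 1.2857
LR = 5/9 = 0.5556
Posterior odds = 1.2857 * 0.5556 = 0.7143

0.7143


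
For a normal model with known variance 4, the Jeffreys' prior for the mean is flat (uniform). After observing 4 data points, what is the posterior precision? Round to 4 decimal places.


Jeffreys' prior for normal mean (known variance) is flat.
Prior precision = 0.
Posterior precision = prior_prec + n/sigma^2 = 0 + 4/4
= 1.0

1.0


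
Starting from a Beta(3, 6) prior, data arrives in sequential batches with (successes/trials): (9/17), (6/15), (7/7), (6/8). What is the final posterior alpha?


In sequential Bayesian updating, we sum all successes.
Total successes = 28
Final alpha = 3 + 28 = 31

31


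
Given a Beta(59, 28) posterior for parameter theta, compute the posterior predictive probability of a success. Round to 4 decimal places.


For a Beta-Bernoulli model, the predictive probability is the mean:
P(success) = 59/(59+28) = 59/87 = 0.6782

0.6782


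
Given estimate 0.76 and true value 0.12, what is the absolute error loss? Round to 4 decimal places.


Absolute error = |estimate - true|
= |0.64| = 0.64

0.64


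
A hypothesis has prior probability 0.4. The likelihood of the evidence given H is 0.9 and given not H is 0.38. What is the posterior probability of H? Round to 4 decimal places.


Using Bayes' theorem:
P(E) = 0.4 * 0.9 + 0.6 * 0.38
P(E) = 0.588
P(H|E) = (0.4 * 0.9) / 0.588 = 0.6122

0.6122


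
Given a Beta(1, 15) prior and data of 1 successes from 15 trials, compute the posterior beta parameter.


Number of failures = 15 - 1 = 14
Posterior beta = 15 + 14 = 29

29


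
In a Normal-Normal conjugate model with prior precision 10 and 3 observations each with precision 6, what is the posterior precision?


Posterior precision = prior precision + n * observation precision
= 10 + 3 * 6
= 10 + 18 = 28

28


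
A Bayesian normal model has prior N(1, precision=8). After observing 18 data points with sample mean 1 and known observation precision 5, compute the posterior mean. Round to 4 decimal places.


Posterior mean = (prior_precision * prior_mean + n * data_precision * data_mean) / (prior_precision + n * data_precision)
Numerator = 8*1 + 18*5*1 = 98
Denominator = 8 + 18*5 = 98
Posterior mean = 1.0

1.0


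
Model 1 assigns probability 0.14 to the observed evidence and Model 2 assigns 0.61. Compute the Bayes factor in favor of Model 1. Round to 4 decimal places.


BF = P(data|M1) / P(data|M2)
= 0.14 / 0.61 = 0.2295

0.2295


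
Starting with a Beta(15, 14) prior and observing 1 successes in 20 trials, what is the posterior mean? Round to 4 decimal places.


Posterior parameters: alpha = 15 + 1 = 16
beta = 14 + 19 = 33
Posterior mean = alpha / (alpha + beta) = 16 / 49
= 0.3265

0.3265


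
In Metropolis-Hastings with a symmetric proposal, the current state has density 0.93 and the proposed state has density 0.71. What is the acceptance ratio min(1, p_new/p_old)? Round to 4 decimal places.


Ratio = p_new / p_old = 0.71 / 0.93 = 0.7634
Acceptance = min(1, 0.7634) = 0.7634

0.7634


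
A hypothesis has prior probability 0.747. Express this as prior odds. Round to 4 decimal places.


Odds = P(H) / P(not H) = 0.747 / 0.253
= 2.9526

2.9526


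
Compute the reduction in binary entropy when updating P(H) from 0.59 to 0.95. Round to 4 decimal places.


H_before = -p*log2(p) - (1-p)*log2(1-p) for p=0.59: 0.9765
H_after for p=0.95: 0.2864
Reduction = 0.9765 - 0.2864 = 0.6901

0.6901


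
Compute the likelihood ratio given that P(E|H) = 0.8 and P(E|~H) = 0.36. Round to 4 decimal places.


LR = P(E|H) / P(E|~H)
= 0.8 / 0.36 = 2.2222

2.2222


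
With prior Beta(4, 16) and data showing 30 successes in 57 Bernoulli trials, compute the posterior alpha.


Conjugate update: alpha_posterior = alpha_prior + k
= 4 + 30 = 34

34


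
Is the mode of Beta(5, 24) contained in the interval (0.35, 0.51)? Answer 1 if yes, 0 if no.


Mode = (a-1)/(a+b-2) = 4/27 = 0.1481
Interval: (0.35, 0.51)
Contains mode? 0

0


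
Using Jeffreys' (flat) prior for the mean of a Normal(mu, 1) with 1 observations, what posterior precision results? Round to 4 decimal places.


Flat prior means prior precision is 0.
Posterior precision = n / sigma^2 = 1/1 = 1.0

1.0


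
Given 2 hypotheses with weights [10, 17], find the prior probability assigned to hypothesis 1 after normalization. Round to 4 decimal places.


To normalize, divide each weight by the sum of all weights.
Sum = 27
Prior(H1) = 10/27 = 0.3704

0.3704


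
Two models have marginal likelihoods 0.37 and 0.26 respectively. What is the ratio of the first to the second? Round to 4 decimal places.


Evidence ratio = 0.37 / 0.26
= 1.4231

1.4231


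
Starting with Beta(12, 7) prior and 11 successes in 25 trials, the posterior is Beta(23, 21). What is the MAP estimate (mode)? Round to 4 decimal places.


The mode of Beta(a, b) when a > 1 and b > 1 is (a-1)/(a+b-2)
= (23 - 1) / (23 + 21 - 2)
= 22 / 42
= 0.5238

0.5238


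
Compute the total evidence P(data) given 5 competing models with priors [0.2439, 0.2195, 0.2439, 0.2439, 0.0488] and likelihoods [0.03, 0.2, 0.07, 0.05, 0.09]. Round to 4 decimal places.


Marginal likelihood = sum P(model_i) * P(data|model_i)
Model 1: 0.2439 * 0.03 = 0.0073
Model 2: 0.2195 * 0.2 = 0.0439
Model 3: 0.2439 * 0.07 = 0.0171
Model 4: 0.2439 * 0.05 = 0.0122
Model 5: 0.0488 * 0.09 = 0.0044
Total = 0.0849

0.0849


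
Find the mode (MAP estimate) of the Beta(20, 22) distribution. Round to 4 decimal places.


For Beta(a,b) with a,b > 1:
Mode = (a-1)/(a+b-2) = (20-1)/(42-2)
= 19/40 = 0.475

0.475


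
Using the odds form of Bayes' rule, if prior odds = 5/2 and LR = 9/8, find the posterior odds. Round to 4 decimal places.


Bayes' rule in odds form: posterior odds = prior odds * LR
= (5 * 9) / (2 * 8)
= 45/16 = 2.8125

2.8125


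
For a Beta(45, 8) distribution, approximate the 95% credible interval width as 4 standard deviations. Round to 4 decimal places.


Variance of Beta(a,b) = ab / ((a+b)^2 * (a+b+1))
= 45*8 / ((53)^2 * 54)
= 0.0024
SD = sqrt(0.0024) = 0.0487
Width = 4 * SD = 0.1949

0.1949


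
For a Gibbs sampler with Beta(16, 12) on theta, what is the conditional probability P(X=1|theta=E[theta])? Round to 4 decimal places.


E[theta] = 16/(16+12) = 0.5714
P(X=1|theta) = theta = 0.5714

0.5714


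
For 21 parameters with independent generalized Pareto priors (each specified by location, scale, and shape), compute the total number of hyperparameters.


A generalized Pareto prior has 3 hyperparameters per parameter.
Total = 21 * 3 = 63

63


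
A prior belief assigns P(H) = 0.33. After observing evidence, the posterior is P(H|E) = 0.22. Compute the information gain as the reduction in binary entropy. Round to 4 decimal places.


H(prior) = -0.33*log2(0.33) - 0.67*log2(0.67)
= 0.9149
H(post) = -0.22*log2(0.22) - 0.78*log2(0.78)
= 0.7602
IG = 0.9149 - 0.7602 = 0.1548

0.1548


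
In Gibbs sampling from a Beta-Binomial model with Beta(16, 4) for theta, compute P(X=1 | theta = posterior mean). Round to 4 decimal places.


Posterior mean = alpha/(alpha+beta) = 16/20 = 0.8
P(X=1|theta=mean) = theta = 0.8

0.8


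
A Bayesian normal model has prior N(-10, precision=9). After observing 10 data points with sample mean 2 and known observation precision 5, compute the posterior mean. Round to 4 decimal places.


Posterior mean = (prior_precision * prior_mean + n * data_precision * data_mean) / (prior_precision + n * data_precision)
Numerator = 9*-10 + 10*5*2 = 10
Denominator = 9 + 10*5 = 59
Posterior mean = 0.1695

0.1695


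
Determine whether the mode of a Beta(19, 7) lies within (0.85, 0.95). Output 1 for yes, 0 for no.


First find the mode: (a-1)/(a+b-2) = 0.75
Is 0.75 in (0.85, 0.95)? 0

0


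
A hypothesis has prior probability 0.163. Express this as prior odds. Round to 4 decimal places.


Odds = P(H) / P(not H) = 0.163 / 0.837
= 0.1947

0.1947


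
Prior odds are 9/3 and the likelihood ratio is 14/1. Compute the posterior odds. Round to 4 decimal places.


Posterior odds = prior odds * likelihood ratio
= (9/3) * (14/1)
= 126 / 3
= 42.0

42.0


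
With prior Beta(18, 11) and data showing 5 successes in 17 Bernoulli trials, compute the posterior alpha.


Conjugate update: alpha_posterior = alpha_prior + k
= 18 + 5 = 23

23


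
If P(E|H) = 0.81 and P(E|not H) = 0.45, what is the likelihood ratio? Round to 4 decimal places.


Likelihood ratio = P(E|H) / P(E|not H)
= 0.81 / 0.45
= 1.8

1.8


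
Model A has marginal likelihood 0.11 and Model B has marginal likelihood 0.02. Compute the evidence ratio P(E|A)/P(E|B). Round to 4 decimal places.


Evidence ratio = P(E|A) / P(E|B)
= 0.11 / 0.02
= 5.5

5.5


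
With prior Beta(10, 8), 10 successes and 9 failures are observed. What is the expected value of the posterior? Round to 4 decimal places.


Posterior = Beta(20, 17)
E[theta] = alpha/(alpha+beta)
= 20/37 = 0.5405

0.5405


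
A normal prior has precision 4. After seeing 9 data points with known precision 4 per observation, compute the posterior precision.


In the conjugate normal model, precisions add:
tau_posterior = tau_prior + n * tau_data
= 4 + 9*4 = 40

40


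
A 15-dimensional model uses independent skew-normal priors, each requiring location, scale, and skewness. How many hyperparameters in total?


Per parameter: 3 (location, scale, and skewness).
Total = 15 * 3 = 45

45


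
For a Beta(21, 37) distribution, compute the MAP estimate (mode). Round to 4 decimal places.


MAP = mode = (a-1)/(a+b-2)
= (21-1)/(21+37-2)
= 20/56 = 0.3571

0.3571


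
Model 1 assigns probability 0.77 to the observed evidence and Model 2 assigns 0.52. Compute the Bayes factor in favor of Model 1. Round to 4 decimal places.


BF = P(data|M1) / P(data|M2)
= 0.77 / 0.52 = 1.4808

1.4808


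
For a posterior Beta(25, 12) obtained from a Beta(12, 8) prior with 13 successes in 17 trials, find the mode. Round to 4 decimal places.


Mode = (alpha - 1) / (alpha + beta - 2)
= 24 / 35
= 0.6857

0.6857


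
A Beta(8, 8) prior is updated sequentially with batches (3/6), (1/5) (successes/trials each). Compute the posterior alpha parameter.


Sequential conjugate updating is equivalent to a single batch update.
Total successes across all batches = 4
alpha_posterior = alpha_prior + total_successes = 8 + 4
= 12

12


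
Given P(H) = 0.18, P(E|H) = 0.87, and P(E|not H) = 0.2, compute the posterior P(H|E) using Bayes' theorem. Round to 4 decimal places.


By Bayes' theorem: P(H|E) = P(E|H)*P(H) / P(E)
P(E) = P(E|H)*P(H) + P(E|not H)*P(not H)
P(E) = 0.87*0.18 + 0.2*0.82 = 0.3206
P(H|E) = 0.87*0.18 / 0.3206 = 0.4885

0.4885


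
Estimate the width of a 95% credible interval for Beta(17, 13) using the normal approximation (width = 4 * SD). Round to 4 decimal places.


For Beta(a,b): Var = ab/((a+b)^2(a+b+1))
Var = 0.0079, SD = 0.089
Approximate 95% CI width = 4 * 0.089 = 0.356

0.356


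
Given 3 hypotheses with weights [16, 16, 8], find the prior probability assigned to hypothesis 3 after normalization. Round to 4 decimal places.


To normalize, divide each weight by the sum of all weights.
Sum = 40
Prior(H3) = 8/40 = 0.2

0.2


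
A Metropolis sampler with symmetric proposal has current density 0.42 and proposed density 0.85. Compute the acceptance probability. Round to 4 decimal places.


For symmetric proposals, acceptance = min(1, pi(x*)/pi(x))
= min(1, 0.85/0.42)
= min(1, 2.0238) = 1.0

1.0


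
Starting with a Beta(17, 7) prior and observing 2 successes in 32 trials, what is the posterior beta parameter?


Posterior beta = prior beta + failures
Failures = 32 - 2 = 30
beta_post = 7 + 30 = 37

37


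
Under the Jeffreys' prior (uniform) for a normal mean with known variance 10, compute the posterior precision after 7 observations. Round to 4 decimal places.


Prior precision = 0 (flat prior).
Post. prec. = 0 + n/var = 7/10 = 0.7

0.7


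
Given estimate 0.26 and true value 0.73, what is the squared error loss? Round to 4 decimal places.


Squared error = (estimate - true)^2
Difference = -0.47
Loss = -0.47^2 = 0.2209

0.2209


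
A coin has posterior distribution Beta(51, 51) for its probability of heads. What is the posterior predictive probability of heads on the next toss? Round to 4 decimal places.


Posterior predictive = E[theta] = alpha/(alpha+beta)
= 51/102
= 0.5

0.5


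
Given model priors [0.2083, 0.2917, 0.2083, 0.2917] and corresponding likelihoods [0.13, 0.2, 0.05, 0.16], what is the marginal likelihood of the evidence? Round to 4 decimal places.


P(E) = sum_i P(M_i) P(E|M_i)
= 0.0271 + 0.0583 + 0.0104 + 0.0467
= 0.1425

0.1425


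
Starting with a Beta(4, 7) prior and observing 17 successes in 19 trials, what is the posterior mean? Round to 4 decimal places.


Posterior parameters: alpha = 4 + 17 = 21
beta = 7 + 2 = 9
Posterior mean = alpha / (alpha + beta) = 21 / 30
= 0.7

0.7


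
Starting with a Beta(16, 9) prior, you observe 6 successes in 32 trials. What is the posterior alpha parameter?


For a Beta-Binomial conjugate model:
Posterior alpha = prior alpha + number of successes
= 16 + 6 = 22

22


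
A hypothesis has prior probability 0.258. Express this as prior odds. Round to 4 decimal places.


Odds = P(H) / P(not H) = 0.258 / 0.742
= 0.3477

0.3477


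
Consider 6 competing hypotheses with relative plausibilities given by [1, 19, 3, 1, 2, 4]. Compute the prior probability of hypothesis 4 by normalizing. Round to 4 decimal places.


Sum of weights = 1 + 19 + 3 + 1 + 2 + 4 = 30
Normalized prior for H4 = 1 / 30
= 0.0333

0.0333


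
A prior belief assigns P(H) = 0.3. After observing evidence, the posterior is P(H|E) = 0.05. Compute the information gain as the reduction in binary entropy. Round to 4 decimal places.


H(prior) = -0.3*log2(0.3) - 0.7*log2(0.7)
= 0.8813
H(post) = -0.05*log2(0.05) - 0.95*log2(0.95)
= 0.2864
IG = 0.8813 - 0.2864 = 0.5949

0.5949


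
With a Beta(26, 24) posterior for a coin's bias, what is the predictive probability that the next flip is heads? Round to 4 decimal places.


The predictive probability equals the posterior mean.
P(next = heads) = alpha / (alpha + beta)
= 26 / 50 = 0.52

0.52


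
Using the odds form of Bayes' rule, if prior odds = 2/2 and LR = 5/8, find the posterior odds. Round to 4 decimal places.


Bayes' rule in odds form: posterior odds = prior odds * LR
= (2 * 5) / (2 * 8)
= 10/16 = 0.625

0.625


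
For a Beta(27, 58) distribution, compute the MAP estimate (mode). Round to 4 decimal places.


MAP = mode = (a-1)/(a+b-2)
= (27-1)/(27+58-2)
= 26/83 = 0.3133

0.3133


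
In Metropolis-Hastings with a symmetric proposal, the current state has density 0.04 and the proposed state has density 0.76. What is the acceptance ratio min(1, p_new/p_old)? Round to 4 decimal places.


Ratio = p_new / p_old = 0.76 / 0.04 = 19.0
Acceptance = min(1, 19.0) = 1.0

1.0


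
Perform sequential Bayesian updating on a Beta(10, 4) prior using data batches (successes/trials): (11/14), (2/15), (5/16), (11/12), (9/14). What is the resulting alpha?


Accumulate successes: 38
Posterior alpha = prior alpha + sum of successes
= 10 + 38 = 48

48


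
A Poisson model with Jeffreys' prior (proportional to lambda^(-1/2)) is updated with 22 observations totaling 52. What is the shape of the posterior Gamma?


Posterior = Gamma(0.5 + S, n)
= Gamma(0.5 + 52, 22)
Posterior shape = 0.5 + S = 0.5 + 52 = 52.5

52.5


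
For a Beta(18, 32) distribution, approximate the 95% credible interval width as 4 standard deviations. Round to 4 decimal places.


Variance of Beta(a,b) = ab / ((a+b)^2 * (a+b+1))
= 18*32 / ((50)^2 * 51)
= 0.0045
SD = sqrt(0.0045) = 0.0672
Width = 4 * SD = 0.2689

0.2689


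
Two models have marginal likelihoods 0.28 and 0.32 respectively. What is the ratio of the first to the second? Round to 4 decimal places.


Evidence ratio = 0.28 / 0.32
= 0.875

0.875


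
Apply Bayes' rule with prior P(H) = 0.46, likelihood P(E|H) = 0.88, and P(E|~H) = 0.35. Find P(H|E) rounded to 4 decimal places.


Step 1: Compute marginal P(E) = P(E|H)P(H) + P(E|~H)P(~H)
= 0.88*0.46 + 0.35*0.54 = 0.5938
Step 2: P(H|E) = P(E|H)P(H)/P(E) = 0.4048/0.5938
= 0.6817

0.6817


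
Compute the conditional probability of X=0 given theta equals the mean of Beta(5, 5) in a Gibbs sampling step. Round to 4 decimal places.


Mean of Beta(5, 5) = 0.5
P(X=0 | theta=0.5) = 0.5

0.5


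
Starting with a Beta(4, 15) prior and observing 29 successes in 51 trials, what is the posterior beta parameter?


Posterior beta = prior beta + failures
Failures = 51 - 29 = 22
beta_post = 15 + 22 = 37

37


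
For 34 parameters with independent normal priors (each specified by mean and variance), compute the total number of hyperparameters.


A normal prior has 2 hyperparameters per parameter.
Total = 34 * 2 = 68

68


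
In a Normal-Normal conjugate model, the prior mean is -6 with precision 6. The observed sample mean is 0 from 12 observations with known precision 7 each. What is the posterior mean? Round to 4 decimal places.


Posterior precision = tau0 + n*tau = 6 + 12*7 = 90
Posterior mean = (tau0*mu0 + n*tau*xbar) / posterior_precision
= (6*-6 + 12*7*0) / 90
= -36 / 90 = -0.4

-0.4


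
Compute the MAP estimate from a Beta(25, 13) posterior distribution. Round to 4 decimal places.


MAP = mode of Beta distribution
= (alpha - 1)/(alpha + beta - 2)
= (25-1)/(25+13-2)
= 24/36 = 0.6667

0.6667


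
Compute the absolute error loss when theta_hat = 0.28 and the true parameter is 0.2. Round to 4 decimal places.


L = |theta_hat - theta_true|
= |0.28 - 0.2| = 0.08

0.08


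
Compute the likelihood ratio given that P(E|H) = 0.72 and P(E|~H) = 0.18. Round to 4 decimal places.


LR = P(E|H) / P(E|~H)
= 0.72 / 0.18 = 4.0

4.0


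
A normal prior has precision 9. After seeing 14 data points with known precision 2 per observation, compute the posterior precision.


In the conjugate normal model, precisions add:
tau_posterior = tau_prior + n * tau_data
= 9 + 14*2 = 37

37


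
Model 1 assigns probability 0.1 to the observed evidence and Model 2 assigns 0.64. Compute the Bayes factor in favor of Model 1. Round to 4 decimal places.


BF = P(data|M1) / P(data|M2)
= 0.1 / 0.64 = 0.1562

0.1562


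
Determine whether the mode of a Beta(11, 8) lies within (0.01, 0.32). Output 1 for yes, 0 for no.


First find the mode: (a-1)/(a+b-2) = 0.5882
Is 0.5882 in (0.01, 0.32)? 0

0


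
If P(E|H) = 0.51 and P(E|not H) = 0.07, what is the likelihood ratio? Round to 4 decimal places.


Likelihood ratio = P(E|H) / P(E|not H)
= 0.51 / 0.07
= 7.2857

7.2857


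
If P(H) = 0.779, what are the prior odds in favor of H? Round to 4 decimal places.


Prior odds = P(H) / (1 - P(H))
= 0.779 / 0.221
= 3.5249

3.5249


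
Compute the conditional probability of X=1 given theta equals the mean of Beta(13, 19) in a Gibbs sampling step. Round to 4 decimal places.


Mean of Beta(13, 19) = 0.4062
P(X=1 | theta=0.4062) = 0.4062

0.4062


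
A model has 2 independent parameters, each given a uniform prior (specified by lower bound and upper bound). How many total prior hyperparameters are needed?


Each uniform prior needs 2 hyperparameters (lower bound and upper bound).
Total = 2 * 2 = 4

4


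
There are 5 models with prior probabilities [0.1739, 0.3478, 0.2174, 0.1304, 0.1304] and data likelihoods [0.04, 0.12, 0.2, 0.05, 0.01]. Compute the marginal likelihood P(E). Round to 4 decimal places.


P(E) = sum over models of P(M_i) * P(E|M_i)
= 0.1739*0.04 + 0.3478*0.12 + 0.2174*0.2 + 0.1304*0.05 + 0.1304*0.01
= 0.1

0.1


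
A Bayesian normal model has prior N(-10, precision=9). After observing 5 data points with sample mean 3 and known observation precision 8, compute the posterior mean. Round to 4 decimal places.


Posterior mean = (prior_precision * prior_mean + n * data_precision * data_mean) / (prior_precision + n * data_precision)
Numerator = 9*-10 + 5*8*3 = 30
Denominator = 9 + 5*8 = 49
Posterior mean = 0.6122

0.6122


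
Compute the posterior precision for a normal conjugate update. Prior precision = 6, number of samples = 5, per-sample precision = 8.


tau_post = tau_0 + n * tau
= 6 + 5 * 8 = 46

46


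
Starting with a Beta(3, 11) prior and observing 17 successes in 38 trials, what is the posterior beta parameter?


Posterior beta = prior beta + failures
Failures = 38 - 17 = 21
beta_post = 11 + 21 = 32

32


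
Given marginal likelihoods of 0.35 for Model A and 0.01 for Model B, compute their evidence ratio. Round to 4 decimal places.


Ratio = ML(A) / ML(B) = 0.35/0.01
= 35.0

35.0


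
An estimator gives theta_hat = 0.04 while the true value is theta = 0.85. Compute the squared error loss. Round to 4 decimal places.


The squared error loss is (theta_hat - theta)^2
= (0.04 - 0.85)^2
= (-0.81)^2 = 0.6561

0.6561


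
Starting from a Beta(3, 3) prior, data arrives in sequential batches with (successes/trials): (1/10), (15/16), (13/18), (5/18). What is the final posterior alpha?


In sequential Bayesian updating, we sum all successes.
Total successes = 34
Final alpha = 3 + 34 = 37

37


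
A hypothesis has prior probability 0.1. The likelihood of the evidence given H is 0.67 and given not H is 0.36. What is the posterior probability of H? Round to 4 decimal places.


Using Bayes' theorem:
P(E) = 0.1 * 0.67 + 0.9 * 0.36
P(E) = 0.391
P(H|E) = (0.1 * 0.67) / 0.391 = 0.1714

0.1714


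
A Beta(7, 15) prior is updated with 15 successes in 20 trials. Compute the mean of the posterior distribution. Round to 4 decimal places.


After update: Beta(22, 20)
Mean = 22 / (22 + 20) = 22 / 42
= 0.5238

0.5238


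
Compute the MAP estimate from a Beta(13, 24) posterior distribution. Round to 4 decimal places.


MAP = mode of Beta distribution
= (alpha - 1)/(alpha + beta - 2)
= (13-1)/(13+24-2)
= 12/35 = 0.3429

0.3429


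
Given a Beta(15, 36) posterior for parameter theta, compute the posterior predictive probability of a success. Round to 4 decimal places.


For a Beta-Bernoulli model, the predictive probability is the mean:
P(success) = 15/(15+36) = 15/51 = 0.2941

0.2941


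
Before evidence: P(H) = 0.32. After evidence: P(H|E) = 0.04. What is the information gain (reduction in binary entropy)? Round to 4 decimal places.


Prior entropy = 0.9044
Posterior entropy = 0.2423
Information gain = 0.9044 - 0.2423 = 0.6621

0.6621


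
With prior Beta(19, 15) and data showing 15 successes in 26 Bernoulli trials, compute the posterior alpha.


Conjugate update: alpha_posterior = alpha_prior + k
= 19 + 15 = 34

34


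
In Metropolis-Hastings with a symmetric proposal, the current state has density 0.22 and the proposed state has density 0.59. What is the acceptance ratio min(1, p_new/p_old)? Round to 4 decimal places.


Ratio = p_new / p_old = 0.59 / 0.22 = 2.6818
Acceptance = min(1, 2.6818) = 1.0

1.0


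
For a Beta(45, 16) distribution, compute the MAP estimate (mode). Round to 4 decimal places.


MAP = mode = (a-1)/(a+b-2)
= (45-1)/(45+16-2)
= 44/59 = 0.7458

0.7458


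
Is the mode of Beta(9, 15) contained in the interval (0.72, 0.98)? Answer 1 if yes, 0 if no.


Mode = (a-1)/(a+b-2) = 8/22 = 0.3636
Interval: (0.72, 0.98)
Contains mode? 0

0


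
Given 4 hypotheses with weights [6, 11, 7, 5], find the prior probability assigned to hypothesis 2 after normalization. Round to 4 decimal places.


To normalize, divide each weight by the sum of all weights.
Sum = 29
Prior(H2) = 11/29 = 0.3793

0.3793


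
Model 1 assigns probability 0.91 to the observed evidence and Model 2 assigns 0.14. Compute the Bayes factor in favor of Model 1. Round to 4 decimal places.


BF = P(data|M1) / P(data|M2)
= 0.91 / 0.14 = 6.5

6.5


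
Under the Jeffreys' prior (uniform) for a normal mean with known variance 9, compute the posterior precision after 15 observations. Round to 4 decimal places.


Prior precision = 0 (flat prior).
Post. prec. = 0 + n/var = 15/9 = 1.6667

1.6667


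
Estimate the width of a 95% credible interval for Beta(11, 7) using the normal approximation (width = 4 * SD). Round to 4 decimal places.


For Beta(a,b): Var = ab/((a+b)^2(a+b+1))
Var = 0.0125, SD = 0.1118
Approximate 95% CI width = 4 * 0.1118 = 0.4474

0.4474


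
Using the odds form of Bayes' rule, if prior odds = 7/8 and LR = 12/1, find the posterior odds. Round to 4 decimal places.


Bayes' rule in odds form: posterior odds = prior odds * LR
= (7 * 12) / (8 * 1)
= 84/8 = 10.5

10.5


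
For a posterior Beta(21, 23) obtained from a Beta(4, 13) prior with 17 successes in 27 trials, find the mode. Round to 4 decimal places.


Mode = (alpha - 1) / (alpha + beta - 2)
= 20 / 42
= 0.4762

0.4762


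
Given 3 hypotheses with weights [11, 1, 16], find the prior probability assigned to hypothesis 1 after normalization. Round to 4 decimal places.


To normalize, divide each weight by the sum of all weights.
Sum = 28
Prior(H1) = 11/28 = 0.3929

0.3929


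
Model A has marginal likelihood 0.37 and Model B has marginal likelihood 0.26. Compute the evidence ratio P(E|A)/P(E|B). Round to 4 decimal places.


Evidence ratio = P(E|A) / P(E|B)
= 0.37 / 0.26
= 1.4231

1.4231


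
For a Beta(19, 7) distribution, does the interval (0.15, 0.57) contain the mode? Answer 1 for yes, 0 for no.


Mode of Beta(a,b) = (a-1)/(a+b-2)
= (19-1)/(19+7-2) = 0.75
Check: 0.15 <= 0.75 <= 0.57?
Result: 0

0


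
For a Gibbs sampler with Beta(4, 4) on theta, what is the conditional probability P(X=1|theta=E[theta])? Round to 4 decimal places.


E[theta] = 4/(4+4) = 0.5
P(X=1|theta) = theta = 0.5

0.5


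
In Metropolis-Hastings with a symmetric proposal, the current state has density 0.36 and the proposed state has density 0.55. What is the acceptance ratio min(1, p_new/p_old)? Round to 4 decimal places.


Ratio = p_new / p_old = 0.55 / 0.36 = 1.5278
Acceptance = min(1, 1.5278) = 1.0

1.0


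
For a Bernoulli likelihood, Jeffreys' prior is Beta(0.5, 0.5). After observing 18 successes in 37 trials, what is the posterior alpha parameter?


Jeffreys' prior for Bernoulli is Beta(0.5, 0.5).
Posterior is Beta(0.5 + k, 0.5 + n - k).
Posterior alpha = 0.5 + k = 0.5 + 18 = 18.5

18.5


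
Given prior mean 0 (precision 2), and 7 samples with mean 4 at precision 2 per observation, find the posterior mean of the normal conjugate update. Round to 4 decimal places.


The posterior mean is a precision-weighted average of prior and data.
Post. prec. = 2 + 14 = 16
Post. mean = (0 + 56)/16 = 56/16 = 3.5

3.5


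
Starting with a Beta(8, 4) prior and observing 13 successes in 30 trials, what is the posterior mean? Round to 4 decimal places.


Posterior parameters: alpha = 8 + 13 = 21
beta = 4 + 17 = 21
Posterior mean = alpha / (alpha + beta) = 21 / 42
= 0.5

0.5


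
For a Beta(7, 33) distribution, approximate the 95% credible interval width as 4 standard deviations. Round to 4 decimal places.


Variance of Beta(a,b) = ab / ((a+b)^2 * (a+b+1))
= 7*33 / ((40)^2 * 41)
= 0.0035
SD = sqrt(0.0035) = 0.0593
Width = 4 * SD = 0.2374

0.2374


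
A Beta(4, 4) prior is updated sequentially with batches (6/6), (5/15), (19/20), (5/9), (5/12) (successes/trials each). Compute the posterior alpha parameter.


Sequential conjugate updating is equivalent to a single batch update.
Total successes across all batches = 40
alpha_posterior = alpha_prior + total_successes = 4 + 40
= 44

44


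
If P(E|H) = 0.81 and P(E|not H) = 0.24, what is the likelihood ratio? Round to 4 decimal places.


Likelihood ratio = P(E|H) / P(E|not H)
= 0.81 / 0.24
= 3.375

3.375


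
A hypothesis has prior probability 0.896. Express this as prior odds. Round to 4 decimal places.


Odds = P(H) / P(not H) = 0.896 / 0.104
= 8.6154

8.6154


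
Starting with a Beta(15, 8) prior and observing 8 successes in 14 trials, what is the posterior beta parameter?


Posterior beta = prior beta + failures
Failures = 14 - 8 = 6
beta_post = 8 + 6 = 14

14


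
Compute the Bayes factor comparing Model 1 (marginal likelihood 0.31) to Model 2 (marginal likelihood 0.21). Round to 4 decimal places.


BF12 = marginal likelihood of M1 / marginal likelihood of M2
= 0.31/0.21
= 1.4762

1.4762


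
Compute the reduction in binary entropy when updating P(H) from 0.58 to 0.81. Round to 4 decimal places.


H_before = -p*log2(p) - (1-p)*log2(1-p) for p=0.58: 0.9815
H_after for p=0.81: 0.7015
Reduction = 0.9815 - 0.7015 = 0.28

0.28


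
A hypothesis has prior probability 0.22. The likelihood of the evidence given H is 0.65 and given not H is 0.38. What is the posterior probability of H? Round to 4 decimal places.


Using Bayes' theorem:
P(E) = 0.22 * 0.65 + 0.78 * 0.38
P(E) = 0.4394
P(H|E) = (0.22 * 0.65) / 0.4394 = 0.3254

0.3254


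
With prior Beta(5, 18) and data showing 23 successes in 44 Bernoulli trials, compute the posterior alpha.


Conjugate update: alpha_posterior = alpha_prior + k
= 5 + 23 = 28

28


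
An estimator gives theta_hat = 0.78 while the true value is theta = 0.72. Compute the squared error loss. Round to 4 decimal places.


The squared error loss is (theta_hat - theta)^2
= (0.78 - 0.72)^2
= (0.06)^2 = 0.0036

0.0036


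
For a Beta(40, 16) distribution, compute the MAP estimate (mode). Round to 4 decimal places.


MAP = mode = (a-1)/(a+b-2)
= (40-1)/(40+16-2)
= 39/54 = 0.7222

0.7222


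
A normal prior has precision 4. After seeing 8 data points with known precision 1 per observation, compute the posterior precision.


In the conjugate normal model, precisions add:
tau_posterior = tau_prior + n * tau_data
= 4 + 8*1 = 12

12


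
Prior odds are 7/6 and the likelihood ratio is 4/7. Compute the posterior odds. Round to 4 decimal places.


Posterior odds = prior odds * likelihood ratio
= (7/6) * (4/7)
= 28 / 42
= 0.6667

0.6667


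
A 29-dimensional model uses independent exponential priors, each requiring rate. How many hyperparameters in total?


Per parameter: 1 (rate).
Total = 29 * 1 = 29

29


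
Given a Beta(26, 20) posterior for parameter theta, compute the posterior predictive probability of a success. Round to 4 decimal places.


For a Beta-Bernoulli model, the predictive probability is the mean:
P(success) = 26/(26+20) = 26/46 = 0.5652

0.5652


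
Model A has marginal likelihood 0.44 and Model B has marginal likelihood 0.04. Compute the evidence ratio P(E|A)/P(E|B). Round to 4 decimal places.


Evidence ratio = P(E|A) / P(E|B)
= 0.44 / 0.04
= 11.0

11.0


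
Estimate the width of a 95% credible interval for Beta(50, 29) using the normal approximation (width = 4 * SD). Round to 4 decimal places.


For Beta(a,b): Var = ab/((a+b)^2(a+b+1))
Var = 0.0029, SD = 0.0539
Approximate 95% CI width = 4 * 0.0539 = 0.2156

0.2156


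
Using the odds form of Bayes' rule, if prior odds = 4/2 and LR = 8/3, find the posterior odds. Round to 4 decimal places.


Bayes' rule in odds form: posterior odds = prior odds * LR
= (4 * 8) / (2 * 3)
= 32/6 = 5.3333

5.3333


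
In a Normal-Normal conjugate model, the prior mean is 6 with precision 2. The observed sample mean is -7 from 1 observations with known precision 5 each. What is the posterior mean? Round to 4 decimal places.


Posterior precision = tau0 + n*tau = 2 + 1*5 = 7
Posterior mean = (tau0*mu0 + n*tau*xbar) / posterior_precision
= (2*6 + 1*5*-7) / 7
= -23 / 7 = -3.2857

-3.2857


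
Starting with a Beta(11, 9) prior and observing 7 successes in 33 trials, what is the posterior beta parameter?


Posterior beta = prior beta + failures
Failures = 33 - 7 = 26
beta_post = 9 + 26 = 35

35


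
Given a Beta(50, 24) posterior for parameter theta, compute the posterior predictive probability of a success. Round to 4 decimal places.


For a Beta-Bernoulli model, the predictive probability is the mean:
P(success) = 50/(50+24) = 50/74 = 0.6757

0.6757


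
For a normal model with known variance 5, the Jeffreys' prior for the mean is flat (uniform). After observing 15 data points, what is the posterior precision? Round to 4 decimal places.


Jeffreys' prior for normal mean (known variance) is flat.
Prior precision = 0.
Posterior precision = prior_prec + n/sigma^2 = 0 + 15/5
= 3.0

3.0
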